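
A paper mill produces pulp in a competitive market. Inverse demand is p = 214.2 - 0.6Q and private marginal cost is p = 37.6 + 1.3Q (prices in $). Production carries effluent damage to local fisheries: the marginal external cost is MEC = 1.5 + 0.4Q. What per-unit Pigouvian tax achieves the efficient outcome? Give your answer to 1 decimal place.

tax = $32.0 per unit

Social marginal cost = private MC + MEC = 39.1 + 1.7Q.
Set SMC = demand: 39.1 + 1.7Q = 214.2 - 0.6Q → Q* = 76.1304.
The Pigouvian tax equals MEC at Q*: 1.5 + 0.4×76.1304 = 31.9522.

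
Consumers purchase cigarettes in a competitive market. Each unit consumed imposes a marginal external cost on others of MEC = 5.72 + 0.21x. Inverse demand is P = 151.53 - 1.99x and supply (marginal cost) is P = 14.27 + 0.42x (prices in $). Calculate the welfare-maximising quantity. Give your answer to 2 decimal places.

x* = 50.21

Social marginal benefit = demand − MEC = 145.81 - 2.20x.
Set SMB = MC: 145.81 - 2.20x = 14.27 + 0.42x → x* = 50.2061.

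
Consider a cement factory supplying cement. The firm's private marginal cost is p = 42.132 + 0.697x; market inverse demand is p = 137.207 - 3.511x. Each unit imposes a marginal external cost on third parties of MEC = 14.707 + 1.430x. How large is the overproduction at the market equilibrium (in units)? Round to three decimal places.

Market equilibrium (private): 42.132 + 0.697x = 137.207 - 3.511x → x_m = 22.5939.
Social marginal cost = private MC + MEC = 56.839 + 2.127x.
Set SMC = demand: 56.839 + 2.127x = 137.207 - 3.511x → x* = 14.2547.
Gap = |22.5939 − 14.2547| = 8.3392.

8.339 units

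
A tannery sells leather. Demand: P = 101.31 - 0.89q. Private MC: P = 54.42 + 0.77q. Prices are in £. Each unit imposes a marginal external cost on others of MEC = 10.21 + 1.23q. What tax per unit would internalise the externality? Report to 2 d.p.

Social marginal cost = private MC + MEC = 64.63 + 2.00q.
Set SMC = demand: 64.63 + 2.00q = 101.31 - 0.89q → q* = 12.6920.
The Pigouvian tax equals MEC at q*: 10.21 + 1.23×12.6920 = 25.8212.

tax = £25.82 per unit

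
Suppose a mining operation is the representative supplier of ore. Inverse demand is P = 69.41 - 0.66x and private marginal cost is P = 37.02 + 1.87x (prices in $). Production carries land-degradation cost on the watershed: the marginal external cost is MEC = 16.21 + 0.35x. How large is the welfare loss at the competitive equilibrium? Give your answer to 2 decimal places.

Market equilibrium (private): 37.02 + 1.87x = 69.41 - 0.66x → x_m = 12.8024.
Social marginal cost = private MC + MEC = 53.23 + 2.22x.
Set SMC = demand: 53.23 + 2.22x = 69.41 - 0.66x → x* = 5.6181.
The welfare-loss triangle has base |x_m − x*| and height MEC(x_m) (the vertical gap between SMC and demand is zero at x* and MEC at x_m).
DWL = ½ × 7.1843 × 20.6908 = 74.3245.

DWL = $74.32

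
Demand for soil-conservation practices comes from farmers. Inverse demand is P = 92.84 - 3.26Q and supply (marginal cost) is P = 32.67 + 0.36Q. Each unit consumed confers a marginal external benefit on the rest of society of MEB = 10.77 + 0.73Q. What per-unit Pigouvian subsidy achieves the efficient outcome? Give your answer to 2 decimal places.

Social marginal benefit = demand + MEB = 103.61 - 2.53Q.
Set SMB = MC: 103.61 - 2.53Q = 32.67 + 0.36Q → Q* = 24.5467.
The Pigouvian subsidy equals MEB at Q*: 10.77 + 0.73×24.5467 = 28.6891.

subsidy = 28.69 per unit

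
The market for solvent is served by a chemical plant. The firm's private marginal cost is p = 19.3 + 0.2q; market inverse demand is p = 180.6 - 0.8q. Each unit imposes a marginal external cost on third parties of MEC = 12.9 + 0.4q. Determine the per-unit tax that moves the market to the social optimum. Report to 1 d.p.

Social marginal cost = private MC + MEC = 32.2 + 0.6q.
Set SMC = demand: 32.2 + 0.6q = 180.6 - 0.8q → q* = 106.0000.
The Pigouvian tax equals MEC at q*: 12.9 + 0.4×106.0000 = 55.3000.

tax = 55.3 per unit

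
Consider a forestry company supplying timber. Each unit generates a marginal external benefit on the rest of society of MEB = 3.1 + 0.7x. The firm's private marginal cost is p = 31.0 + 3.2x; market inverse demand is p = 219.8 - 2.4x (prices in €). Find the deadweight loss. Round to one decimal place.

Market equilibrium (private): 31.0 + 3.2x = 219.8 - 2.4x → x_m = 33.7143.
Social marginal cost = private MC − MEB = 27.9 + 2.5x.
Set SMC = demand: 27.9 + 2.5x = 219.8 - 2.4x → x* = 39.1633.
Height of the DWL triangle at x_m is demand(x_m) − SMC(x_m) = MEB(x_m) = 26.7000.
DWL = ½ × 5.4490 × 26.7000 = 72.7442.

DWL = €72.7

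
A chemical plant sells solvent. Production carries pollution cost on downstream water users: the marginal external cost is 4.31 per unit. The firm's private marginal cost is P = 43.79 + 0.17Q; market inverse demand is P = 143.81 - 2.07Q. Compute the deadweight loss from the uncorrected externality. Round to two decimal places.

Market equilibrium (private): 43.79 + 0.17Q = 143.81 - 2.07Q → Q_m = 44.6518.
Social marginal cost = private MC + MEC = 48.10 + 0.17Q.
Set SMC = demand: 48.10 + 0.17Q = 143.81 - 2.07Q → Q* = 42.7277.
Between Q* and Q_m the wedge SMC − demand runs linearly from 0 to MEC(Q_m), so the loss is a triangle.
DWL = ½ × 1.9241 × 4.3100 = 4.1464.

DWL = 4.15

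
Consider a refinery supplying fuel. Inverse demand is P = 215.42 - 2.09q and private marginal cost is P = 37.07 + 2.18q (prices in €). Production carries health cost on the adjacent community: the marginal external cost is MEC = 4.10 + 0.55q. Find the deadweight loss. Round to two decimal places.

Market equilibrium (private): 37.07 + 2.18q = 215.42 - 2.09q → q_m = 41.7681.
Social marginal cost = private MC + MEC = 41.17 + 2.73q.
Set SMC = demand: 41.17 + 2.73q = 215.42 - 2.09q → q* = 36.1515.
The welfare-loss triangle has base |q_m − q*| and height MEC(q_m) (the vertical gap between SMC and demand is zero at q* and MEC at q_m).
DWL = ½ × 5.6166 × 27.0725 = 76.0277.

DWL = €76.03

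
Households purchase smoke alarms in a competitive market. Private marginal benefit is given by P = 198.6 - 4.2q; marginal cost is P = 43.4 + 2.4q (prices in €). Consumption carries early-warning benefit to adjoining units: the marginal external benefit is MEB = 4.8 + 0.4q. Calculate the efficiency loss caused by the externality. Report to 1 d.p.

DWL = €16.3

Market equilibrium (private): 43.4 + 2.4q = 198.6 - 4.2q → q_m = 23.5152.
Social marginal benefit = demand + MEB = 203.4 - 3.8q.
Set SMB = MC: 203.4 - 3.8q = 43.4 + 2.4q → q* = 25.8065.
Between q* and q_m the wedge SMB − MC runs linearly from 0 to MEB(q_m), so the loss is a triangle.
DWL = ½ × 2.2913 × 14.2061 = 16.2752.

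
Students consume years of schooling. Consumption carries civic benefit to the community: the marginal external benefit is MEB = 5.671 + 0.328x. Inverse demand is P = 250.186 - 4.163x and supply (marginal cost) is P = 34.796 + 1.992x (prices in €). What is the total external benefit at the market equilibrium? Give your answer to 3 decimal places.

€399.287

Market equilibrium (private): 34.796 + 1.992x = 250.186 - 4.163x → x_m = 34.9943.
Total external benefit = ∫₀^{x_m} (5.671 + 0.328x) dx = 5.671×34.9943 + ½×0.328×34.9943² = 399.2872.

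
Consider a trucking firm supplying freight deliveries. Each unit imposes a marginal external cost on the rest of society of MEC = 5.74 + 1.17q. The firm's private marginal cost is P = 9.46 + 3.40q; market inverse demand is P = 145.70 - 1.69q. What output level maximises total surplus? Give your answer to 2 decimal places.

q* = 20.85

Social marginal cost = private MC + MEC = 15.20 + 4.57q.
Set SMC = demand: 15.20 + 4.57q = 145.70 - 1.69q → q* = 20.8466.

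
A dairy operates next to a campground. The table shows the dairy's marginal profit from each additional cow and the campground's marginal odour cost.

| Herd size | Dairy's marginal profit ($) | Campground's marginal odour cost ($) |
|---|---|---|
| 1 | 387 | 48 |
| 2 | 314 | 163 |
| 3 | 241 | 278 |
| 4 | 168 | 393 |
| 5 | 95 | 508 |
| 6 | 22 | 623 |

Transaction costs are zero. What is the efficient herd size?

2

Bargaining reaches the level where marginal profit last exceeds marginal odour cost.
That holds through level 2 (314 ≥ 163) but not at 3 (241 < 278).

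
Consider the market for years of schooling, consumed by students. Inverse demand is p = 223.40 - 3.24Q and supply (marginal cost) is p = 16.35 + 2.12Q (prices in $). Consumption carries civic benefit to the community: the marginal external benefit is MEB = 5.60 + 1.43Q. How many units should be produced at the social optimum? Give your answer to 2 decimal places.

Social marginal benefit = demand + MEB = 229.00 - 1.81Q.
Set SMB = MC: 229.00 - 1.81Q = 16.35 + 2.12Q → Q* = 54.1094.

Q* = 54.11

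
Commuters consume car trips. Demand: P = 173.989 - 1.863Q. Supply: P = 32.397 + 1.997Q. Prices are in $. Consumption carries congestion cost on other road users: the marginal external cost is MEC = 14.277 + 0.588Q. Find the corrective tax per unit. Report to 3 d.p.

Social marginal benefit = demand − MEC = 159.712 - 2.451Q.
Set SMB = MC: 159.712 - 2.451Q = 32.397 + 1.997Q → Q* = 28.6230.
The Pigouvian tax equals MEC at Q*: 14.277 + 0.588×28.6230 = 31.1073.

tax = $31.107 per unit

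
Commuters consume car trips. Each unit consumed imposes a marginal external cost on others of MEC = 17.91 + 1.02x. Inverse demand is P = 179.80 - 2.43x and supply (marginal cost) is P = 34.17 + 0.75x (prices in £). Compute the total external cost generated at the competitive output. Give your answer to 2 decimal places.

Market equilibrium (private): 34.17 + 0.75x = 179.80 - 2.43x → x_m = 45.7956.
Total external cost = ∫₀^{x_m} (17.91 + 1.02x) dx = 17.91×45.7956 + ½×1.02×45.7956² = 1889.7901.

£1889.79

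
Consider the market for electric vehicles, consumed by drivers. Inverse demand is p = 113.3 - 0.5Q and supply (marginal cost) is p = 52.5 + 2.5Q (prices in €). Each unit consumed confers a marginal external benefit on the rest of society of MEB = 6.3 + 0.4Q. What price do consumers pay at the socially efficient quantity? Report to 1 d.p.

Social marginal benefit = demand + MEB = 119.6 - 0.1Q.
Set SMB = MC: 119.6 - 0.1Q = 52.5 + 2.5Q → Q* = 25.8077.
Consumer price on the demand curve at Q*: 113.3 − 0.5×25.8077 = 100.3962.

P = €100.4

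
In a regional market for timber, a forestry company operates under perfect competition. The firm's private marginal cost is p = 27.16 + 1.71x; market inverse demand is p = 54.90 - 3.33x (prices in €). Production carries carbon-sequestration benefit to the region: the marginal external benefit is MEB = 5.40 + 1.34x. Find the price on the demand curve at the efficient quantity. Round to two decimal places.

P = €25.07

Social marginal cost = private MC − MEB = 21.76 + 0.37x.
Set SMC = demand: 21.76 + 0.37x = 54.90 - 3.33x → x* = 8.9568.
Consumer price on the demand curve at x*: 54.90 − 3.33×8.9568 = 25.0739.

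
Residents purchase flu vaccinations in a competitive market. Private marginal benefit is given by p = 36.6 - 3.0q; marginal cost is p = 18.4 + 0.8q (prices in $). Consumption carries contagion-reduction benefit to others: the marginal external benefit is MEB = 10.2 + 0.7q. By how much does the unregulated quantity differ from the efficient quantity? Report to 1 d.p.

4.4 units

Market equilibrium (private): 18.4 + 0.8q = 36.6 - 3.0q → q_m = 4.7895.
Social marginal benefit = demand + MEB = 46.8 - 2.3q.
Set SMB = MC: 46.8 - 2.3q = 18.4 + 0.8q → q* = 9.1613.
Gap = |4.7895 − 9.1613| = 4.3718.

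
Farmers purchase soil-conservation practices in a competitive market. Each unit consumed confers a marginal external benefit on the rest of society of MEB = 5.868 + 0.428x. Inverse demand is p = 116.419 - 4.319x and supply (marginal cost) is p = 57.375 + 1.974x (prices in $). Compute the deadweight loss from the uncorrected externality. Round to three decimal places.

Market equilibrium (private): 57.375 + 1.974x = 116.419 - 4.319x → x_m = 9.3825.
Social marginal benefit = demand + MEB = 122.287 - 3.891x.
Set SMB = MC: 122.287 - 3.891x = 57.375 + 1.974x → x* = 11.0677.
Between x* and x_m the wedge SMB − MC runs linearly from 0 to MEB(x_m), so the loss is a triangle.
DWL = ½ × 1.6852 × 9.8837 = 8.3280.

DWL = $8.328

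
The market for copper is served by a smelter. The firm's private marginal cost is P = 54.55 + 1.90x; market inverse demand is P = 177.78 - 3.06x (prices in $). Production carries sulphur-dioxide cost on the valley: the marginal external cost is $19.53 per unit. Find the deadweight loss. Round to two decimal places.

DWL = $38.45

Market equilibrium (private): 54.55 + 1.90x = 177.78 - 3.06x → x_m = 24.8448.
Social marginal cost = private MC + MEC = 74.08 + 1.90x.
Set SMC = demand: 74.08 + 1.90x = 177.78 - 3.06x → x* = 20.9073.
The loss is the area between SMC and demand from x* to x_m; with linear curves that's a triangle of height MEC(x_m).
DWL = ½ × 3.9375 × 19.5300 = 38.4497.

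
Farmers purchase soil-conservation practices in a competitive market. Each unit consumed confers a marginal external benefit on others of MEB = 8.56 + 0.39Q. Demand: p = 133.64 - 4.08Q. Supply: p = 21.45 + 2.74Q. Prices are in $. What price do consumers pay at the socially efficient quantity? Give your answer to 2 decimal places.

P = $57.02

Social marginal benefit = demand + MEB = 142.20 - 3.69Q.
Set SMB = MC: 142.20 - 3.69Q = 21.45 + 2.74Q → Q* = 18.7792.
Consumer price on the demand curve at Q*: 133.64 − 4.08×18.7792 = 57.0209.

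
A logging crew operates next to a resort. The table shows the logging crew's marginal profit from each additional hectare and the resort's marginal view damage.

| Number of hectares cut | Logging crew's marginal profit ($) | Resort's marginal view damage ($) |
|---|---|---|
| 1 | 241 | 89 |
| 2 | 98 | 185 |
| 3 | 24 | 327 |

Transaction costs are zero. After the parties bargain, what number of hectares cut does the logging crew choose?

1

Bargaining reaches the level where marginal profit last exceeds marginal view damage.
That holds through level 1 (241 ≥ 89) but not at 2 (98 < 185).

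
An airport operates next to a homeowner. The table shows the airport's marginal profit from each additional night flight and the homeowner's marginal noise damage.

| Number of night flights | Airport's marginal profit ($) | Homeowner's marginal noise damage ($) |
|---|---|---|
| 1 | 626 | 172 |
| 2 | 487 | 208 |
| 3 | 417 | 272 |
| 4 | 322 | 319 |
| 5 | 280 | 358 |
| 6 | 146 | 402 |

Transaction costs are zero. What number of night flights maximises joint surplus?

4

Bargaining reaches the level where marginal profit last exceeds marginal noise damage.
That holds through level 4 (322 ≥ 319) but not at 5 (280 < 358).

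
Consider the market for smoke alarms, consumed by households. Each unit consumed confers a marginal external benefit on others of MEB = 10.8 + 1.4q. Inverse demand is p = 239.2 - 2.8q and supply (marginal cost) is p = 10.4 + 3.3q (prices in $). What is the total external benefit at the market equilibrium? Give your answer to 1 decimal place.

Market equilibrium (private): 10.4 + 3.3q = 239.2 - 2.8q → q_m = 37.5082.
Total external benefit = ∫₀^{q_m} (10.8 + 1.4q) dq = 10.8×37.5082 + ½×1.4×37.5082² = 1389.8941.

$1389.9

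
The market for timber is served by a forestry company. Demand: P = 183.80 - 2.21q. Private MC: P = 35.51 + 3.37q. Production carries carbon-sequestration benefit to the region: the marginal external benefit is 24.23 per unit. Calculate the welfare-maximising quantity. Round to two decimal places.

q* = 30.92

Social marginal cost = private MC − MEB = 11.28 + 3.37q.
Set SMC = demand: 11.28 + 3.37q = 183.80 - 2.21q → q* = 30.9176.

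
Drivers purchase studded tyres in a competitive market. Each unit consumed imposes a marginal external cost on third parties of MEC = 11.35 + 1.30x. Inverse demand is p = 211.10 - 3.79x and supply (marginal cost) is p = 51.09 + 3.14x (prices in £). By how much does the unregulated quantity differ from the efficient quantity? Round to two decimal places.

Market equilibrium (private): 51.09 + 3.14x = 211.10 - 3.79x → x_m = 23.0895.
Social marginal benefit = demand − MEC = 199.75 - 5.09x.
Set SMB = MC: 199.75 - 5.09x = 51.09 + 3.14x → x* = 18.0632.
Gap = |23.0895 − 18.0632| = 5.0263.

5.03 units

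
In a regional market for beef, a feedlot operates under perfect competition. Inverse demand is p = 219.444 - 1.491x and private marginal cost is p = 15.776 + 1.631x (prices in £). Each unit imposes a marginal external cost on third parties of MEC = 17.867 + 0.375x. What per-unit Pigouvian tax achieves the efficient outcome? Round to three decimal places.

tax = £37.791 per unit

Social marginal cost = private MC + MEC = 33.643 + 2.006x.
Set SMC = demand: 33.643 + 2.006x = 219.444 - 1.491x → x* = 53.1315.
The Pigouvian tax equals MEC at x*: 17.867 + 0.375×53.1315 = 37.7913.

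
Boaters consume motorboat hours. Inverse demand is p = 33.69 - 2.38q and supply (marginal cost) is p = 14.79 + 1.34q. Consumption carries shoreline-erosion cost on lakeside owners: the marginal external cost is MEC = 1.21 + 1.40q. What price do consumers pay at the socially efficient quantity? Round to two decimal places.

Social marginal benefit = demand − MEC = 32.48 - 3.78q.
Set SMB = MC: 32.48 - 3.78q = 14.79 + 1.34q → q* = 3.4551.
Consumer price on the demand curve at q*: 33.69 − 2.38×3.4551 = 25.4669.

P = 25.47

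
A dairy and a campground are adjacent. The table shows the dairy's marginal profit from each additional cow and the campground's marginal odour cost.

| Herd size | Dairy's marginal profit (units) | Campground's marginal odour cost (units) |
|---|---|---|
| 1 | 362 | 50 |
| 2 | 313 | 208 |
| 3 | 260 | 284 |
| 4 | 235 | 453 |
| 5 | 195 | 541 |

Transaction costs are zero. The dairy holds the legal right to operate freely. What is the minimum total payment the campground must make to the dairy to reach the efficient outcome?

690

Left alone the dairy would choose level 5 (marginal profit stays positive).
Efficient level: k* = 2 (marginal profit ≥ marginal odour cost through 2).
The campground must at least cover the dairy's forgone profit from cutting 5→2: 260 + 235 + 195 = 690.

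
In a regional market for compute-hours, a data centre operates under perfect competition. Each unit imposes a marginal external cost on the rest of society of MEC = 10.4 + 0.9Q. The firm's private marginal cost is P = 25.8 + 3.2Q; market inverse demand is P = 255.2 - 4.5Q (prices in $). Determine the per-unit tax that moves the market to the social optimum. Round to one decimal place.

tax = $33.3 per unit

Social marginal cost = private MC + MEC = 36.2 + 4.1Q.
Set SMC = demand: 36.2 + 4.1Q = 255.2 - 4.5Q → Q* = 25.4651.
The Pigouvian tax equals MEC at Q*: 10.4 + 0.9×25.4651 = 33.3186.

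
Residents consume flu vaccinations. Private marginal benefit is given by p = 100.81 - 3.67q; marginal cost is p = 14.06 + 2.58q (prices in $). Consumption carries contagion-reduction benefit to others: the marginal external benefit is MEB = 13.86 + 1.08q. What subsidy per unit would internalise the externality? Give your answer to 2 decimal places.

Social marginal benefit = demand + MEB = 114.67 - 2.59q.
Set SMB = MC: 114.67 - 2.59q = 14.06 + 2.58q → q* = 19.4603.
The Pigouvian subsidy equals MEB at q*: 13.86 + 1.08×19.4603 = 34.8771.

subsidy = $34.88 per unit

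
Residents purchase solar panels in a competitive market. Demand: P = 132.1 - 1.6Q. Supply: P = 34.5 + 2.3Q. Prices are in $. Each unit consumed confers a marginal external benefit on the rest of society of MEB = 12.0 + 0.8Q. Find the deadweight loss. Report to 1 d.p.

Market equilibrium (private): 34.5 + 2.3Q = 132.1 - 1.6Q → Q_m = 25.0256.
Social marginal benefit = demand + MEB = 144.1 - 0.8Q.
Set SMB = MC: 144.1 - 0.8Q = 34.5 + 2.3Q → Q* = 35.3548.
The loss is the area between SMB and MC from Q* to Q_m; with linear curves that's a triangle of height MEB(Q_m).
DWL = ½ × 10.3292 × 32.0205 = 165.3731.

DWL = $165.4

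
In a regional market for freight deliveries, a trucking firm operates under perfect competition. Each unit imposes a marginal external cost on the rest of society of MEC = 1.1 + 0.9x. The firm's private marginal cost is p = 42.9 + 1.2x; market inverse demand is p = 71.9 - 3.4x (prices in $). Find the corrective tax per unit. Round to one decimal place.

tax = $5.7 per unit

Social marginal cost = private MC + MEC = 44.0 + 2.1x.
Set SMC = demand: 44.0 + 2.1x = 71.9 - 3.4x → x* = 5.0727.
The Pigouvian tax equals MEC at x*: 1.1 + 0.9×5.0727 = 5.6654.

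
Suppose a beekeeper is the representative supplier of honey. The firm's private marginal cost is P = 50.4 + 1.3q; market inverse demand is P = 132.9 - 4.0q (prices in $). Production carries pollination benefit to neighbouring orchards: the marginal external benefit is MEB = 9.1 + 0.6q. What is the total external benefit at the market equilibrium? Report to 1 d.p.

$214.3

Market equilibrium (private): 50.4 + 1.3q = 132.9 - 4.0q → q_m = 15.5660.
Total external benefit = ∫₀^{q_m} (9.1 + 0.6q) dq = 9.1×15.5660 + ½×0.6×15.5660² = 214.3407.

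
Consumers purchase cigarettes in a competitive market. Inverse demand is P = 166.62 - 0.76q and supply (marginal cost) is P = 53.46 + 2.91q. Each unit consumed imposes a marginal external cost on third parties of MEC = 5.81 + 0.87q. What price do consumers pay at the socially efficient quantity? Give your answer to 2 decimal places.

P = 148.65

Social marginal benefit = demand − MEC = 160.81 - 1.63q.
Set SMB = MC: 160.81 - 1.63q = 53.46 + 2.91q → q* = 23.6454.
Consumer price on the demand curve at q*: 166.62 − 0.76×23.6454 = 148.6495.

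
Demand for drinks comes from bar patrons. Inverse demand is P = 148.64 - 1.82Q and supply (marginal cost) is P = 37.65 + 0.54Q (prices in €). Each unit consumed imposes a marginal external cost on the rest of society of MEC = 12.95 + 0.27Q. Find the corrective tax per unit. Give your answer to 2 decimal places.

Social marginal benefit = demand − MEC = 135.69 - 2.09Q.
Set SMB = MC: 135.69 - 2.09Q = 37.65 + 0.54Q → Q* = 37.2776.
The Pigouvian tax equals MEC at Q*: 12.95 + 0.27×37.2776 = 23.0150.

tax = €23.01 per unit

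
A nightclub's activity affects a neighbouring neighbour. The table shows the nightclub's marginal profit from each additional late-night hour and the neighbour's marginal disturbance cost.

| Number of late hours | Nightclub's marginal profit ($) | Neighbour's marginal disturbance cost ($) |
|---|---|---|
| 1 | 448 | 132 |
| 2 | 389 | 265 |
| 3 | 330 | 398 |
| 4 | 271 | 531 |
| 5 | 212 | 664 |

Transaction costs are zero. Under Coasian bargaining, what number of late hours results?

Bargaining reaches the level where marginal profit last exceeds marginal disturbance cost.
That holds through level 2 (389 ≥ 265) but not at 3 (330 < 398).

2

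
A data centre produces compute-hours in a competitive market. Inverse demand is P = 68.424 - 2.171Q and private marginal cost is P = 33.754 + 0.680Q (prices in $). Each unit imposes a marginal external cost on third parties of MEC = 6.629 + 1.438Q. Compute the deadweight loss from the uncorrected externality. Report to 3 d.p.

DWL = $67.799

Market equilibrium (private): 33.754 + 0.680Q = 68.424 - 2.171Q → Q_m = 12.1606.
Social marginal cost = private MC + MEC = 40.383 + 2.118Q.
Set SMC = demand: 40.383 + 2.118Q = 68.424 - 2.171Q → Q* = 6.5379.
Height of the DWL triangle at Q_m is SMC(Q_m) − demand(Q_m) = MEC(Q_m) = 24.1160.
DWL = ½ × 5.6227 × 24.1160 = 67.7985.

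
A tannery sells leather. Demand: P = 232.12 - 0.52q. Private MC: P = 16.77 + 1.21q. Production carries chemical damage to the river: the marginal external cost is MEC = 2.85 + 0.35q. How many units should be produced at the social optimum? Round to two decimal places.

q* = 102.16

Social marginal cost = private MC + MEC = 19.62 + 1.56q.
Set SMC = demand: 19.62 + 1.56q = 232.12 - 0.52q → q* = 102.1635.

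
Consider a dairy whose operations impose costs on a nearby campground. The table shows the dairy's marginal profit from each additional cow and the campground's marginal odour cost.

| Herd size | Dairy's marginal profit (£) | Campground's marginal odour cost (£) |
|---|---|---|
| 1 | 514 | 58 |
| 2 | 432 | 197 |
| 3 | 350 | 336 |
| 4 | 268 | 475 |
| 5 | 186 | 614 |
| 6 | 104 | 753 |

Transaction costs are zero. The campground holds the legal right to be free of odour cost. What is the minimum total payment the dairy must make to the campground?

£591

Efficient level: marginal profit ≥ marginal odour cost through level 3, so k* = 3.
With the campground holding the right, the dairy must at least compensate total damage at k*: 58 + 197 + 336 = 591.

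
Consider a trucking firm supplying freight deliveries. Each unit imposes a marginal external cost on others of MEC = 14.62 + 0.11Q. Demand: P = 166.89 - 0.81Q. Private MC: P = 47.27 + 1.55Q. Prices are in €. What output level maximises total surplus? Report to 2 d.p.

Social marginal cost = private MC + MEC = 61.89 + 1.66Q.
Set SMC = demand: 61.89 + 1.66Q = 166.89 - 0.81Q → Q* = 42.5101.

Q* = 42.51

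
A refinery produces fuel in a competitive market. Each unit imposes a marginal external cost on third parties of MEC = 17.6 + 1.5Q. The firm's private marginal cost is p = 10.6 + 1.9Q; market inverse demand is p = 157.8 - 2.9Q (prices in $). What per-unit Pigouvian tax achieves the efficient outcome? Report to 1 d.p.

tax = $48.5 per unit

Social marginal cost = private MC + MEC = 28.2 + 3.4Q.
Set SMC = demand: 28.2 + 3.4Q = 157.8 - 2.9Q → Q* = 20.5714.
The Pigouvian tax equals MEC at Q*: 17.6 + 1.5×20.5714 = 48.4571.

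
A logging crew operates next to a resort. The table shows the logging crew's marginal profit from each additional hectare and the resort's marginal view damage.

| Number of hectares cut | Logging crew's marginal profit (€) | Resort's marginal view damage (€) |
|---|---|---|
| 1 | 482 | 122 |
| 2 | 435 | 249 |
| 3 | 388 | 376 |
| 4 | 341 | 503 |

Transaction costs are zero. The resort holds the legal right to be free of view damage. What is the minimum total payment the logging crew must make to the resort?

€747

Efficient level: marginal profit ≥ marginal view damage through level 3, so k* = 3.
With the resort holding the right, the logging crew must at least compensate total damage at k*: 122 + 249 + 376 = 747.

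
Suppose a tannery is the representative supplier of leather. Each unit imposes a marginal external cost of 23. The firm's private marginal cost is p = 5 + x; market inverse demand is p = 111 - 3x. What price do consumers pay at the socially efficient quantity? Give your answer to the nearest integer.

Social marginal cost = private MC + MEC = 28 + x.
Set SMC = demand: 28 + x = 111 - 3x → x* = 20.7500.
Consumer price on the demand curve at x*: 111 − 3×20.7500 = 48.7500.

P = 49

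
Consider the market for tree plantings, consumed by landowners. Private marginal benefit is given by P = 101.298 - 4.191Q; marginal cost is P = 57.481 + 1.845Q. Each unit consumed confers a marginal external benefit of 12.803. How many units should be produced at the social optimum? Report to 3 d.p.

Q* = 9.380

Social marginal benefit = demand + MEB = 114.101 - 4.191Q.
Set SMB = MC: 114.101 - 4.191Q = 57.481 + 1.845Q → Q* = 9.3804.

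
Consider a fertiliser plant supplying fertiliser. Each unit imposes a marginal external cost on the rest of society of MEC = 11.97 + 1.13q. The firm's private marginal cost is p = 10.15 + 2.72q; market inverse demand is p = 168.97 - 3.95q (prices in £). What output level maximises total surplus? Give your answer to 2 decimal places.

q* = 18.83

Social marginal cost = private MC + MEC = 22.12 + 3.85q.
Set SMC = demand: 22.12 + 3.85q = 168.97 - 3.95q → q* = 18.8269.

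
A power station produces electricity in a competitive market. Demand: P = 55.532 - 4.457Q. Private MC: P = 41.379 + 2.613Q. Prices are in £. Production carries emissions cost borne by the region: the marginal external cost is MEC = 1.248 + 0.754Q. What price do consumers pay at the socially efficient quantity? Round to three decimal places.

Social marginal cost = private MC + MEC = 42.627 + 3.367Q.
Set SMC = demand: 42.627 + 3.367Q = 55.532 - 4.457Q → Q* = 1.6494.
Consumer price on the demand curve at Q*: 55.532 − 4.457×1.6494 = 48.1806.

P = £48.181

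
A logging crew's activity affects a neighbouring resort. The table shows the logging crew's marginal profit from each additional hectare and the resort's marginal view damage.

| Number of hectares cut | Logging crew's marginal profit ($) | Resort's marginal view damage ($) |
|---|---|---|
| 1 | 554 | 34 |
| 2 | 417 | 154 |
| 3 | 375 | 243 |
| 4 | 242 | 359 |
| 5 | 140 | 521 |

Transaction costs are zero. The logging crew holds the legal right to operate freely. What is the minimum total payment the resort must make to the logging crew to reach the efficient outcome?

Left alone the logging crew would choose level 5 (marginal profit stays positive).
Efficient level: k* = 3 (marginal profit ≥ marginal view damage through 3).
The resort must at least cover the logging crew's forgone profit from cutting 5→3: 242 + 140 = 382.

$382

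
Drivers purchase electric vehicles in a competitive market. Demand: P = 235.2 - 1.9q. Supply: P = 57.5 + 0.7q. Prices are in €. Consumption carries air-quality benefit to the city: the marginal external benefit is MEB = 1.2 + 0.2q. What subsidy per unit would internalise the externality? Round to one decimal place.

Social marginal benefit = demand + MEB = 236.4 - 1.7q.
Set SMB = MC: 236.4 - 1.7q = 57.5 + 0.7q → q* = 74.5417.
The Pigouvian subsidy equals MEB at q*: 1.2 + 0.2×74.5417 = 16.1083.

subsidy = €16.1 per unit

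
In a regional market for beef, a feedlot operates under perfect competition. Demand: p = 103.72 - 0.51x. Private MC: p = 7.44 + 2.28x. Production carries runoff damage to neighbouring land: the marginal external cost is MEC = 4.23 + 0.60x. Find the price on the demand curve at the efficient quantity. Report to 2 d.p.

Social marginal cost = private MC + MEC = 11.67 + 2.88x.
Set SMC = demand: 11.67 + 2.88x = 103.72 - 0.51x → x* = 27.1534.
Consumer price on the demand curve at x*: 103.72 − 0.51×27.1534 = 89.8718.

P = 89.87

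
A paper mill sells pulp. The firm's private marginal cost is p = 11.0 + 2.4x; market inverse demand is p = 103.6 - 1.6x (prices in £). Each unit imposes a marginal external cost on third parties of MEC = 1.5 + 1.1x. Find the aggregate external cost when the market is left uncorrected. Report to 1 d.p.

£329.5

Market equilibrium (private): 11.0 + 2.4x = 103.6 - 1.6x → x_m = 23.1500.
Total external cost = ∫₀^{x_m} (1.5 + 1.1x) dx = 1.5×23.1500 + ½×1.1×23.1500² = 329.4824.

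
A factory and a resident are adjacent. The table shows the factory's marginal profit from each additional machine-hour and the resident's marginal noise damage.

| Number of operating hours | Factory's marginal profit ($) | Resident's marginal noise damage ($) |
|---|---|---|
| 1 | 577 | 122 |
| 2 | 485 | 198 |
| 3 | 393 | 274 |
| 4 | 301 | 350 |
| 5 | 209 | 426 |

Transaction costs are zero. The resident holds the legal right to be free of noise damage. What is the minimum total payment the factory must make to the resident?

$594

Efficient level: marginal profit ≥ marginal noise damage through level 3, so k* = 3.
With the resident holding the right, the factory must at least compensate total damage at k*: 122 + 198 + 274 = 594.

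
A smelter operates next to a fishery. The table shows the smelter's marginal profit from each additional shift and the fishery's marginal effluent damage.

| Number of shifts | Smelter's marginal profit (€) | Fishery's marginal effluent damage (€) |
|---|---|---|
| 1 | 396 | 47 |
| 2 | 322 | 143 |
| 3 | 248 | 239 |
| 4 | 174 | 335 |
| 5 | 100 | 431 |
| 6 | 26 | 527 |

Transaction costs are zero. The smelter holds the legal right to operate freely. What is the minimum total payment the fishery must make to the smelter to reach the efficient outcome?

€300

Left alone the smelter would choose level 6 (marginal profit stays positive).
Efficient level: k* = 3 (marginal profit ≥ marginal effluent damage through 3).
The fishery must at least cover the smelter's forgone profit from cutting 6→3: 174 + 100 + 26 = 300.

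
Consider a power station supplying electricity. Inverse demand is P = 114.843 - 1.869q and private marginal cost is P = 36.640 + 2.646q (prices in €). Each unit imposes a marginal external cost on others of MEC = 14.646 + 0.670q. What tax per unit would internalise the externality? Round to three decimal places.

Social marginal cost = private MC + MEC = 51.286 + 3.316q.
Set SMC = demand: 51.286 + 3.316q = 114.843 - 1.869q → q* = 12.2579.
The Pigouvian tax equals MEC at q*: 14.646 + 0.670×12.2579 = 22.8588.

tax = €22.859 per unit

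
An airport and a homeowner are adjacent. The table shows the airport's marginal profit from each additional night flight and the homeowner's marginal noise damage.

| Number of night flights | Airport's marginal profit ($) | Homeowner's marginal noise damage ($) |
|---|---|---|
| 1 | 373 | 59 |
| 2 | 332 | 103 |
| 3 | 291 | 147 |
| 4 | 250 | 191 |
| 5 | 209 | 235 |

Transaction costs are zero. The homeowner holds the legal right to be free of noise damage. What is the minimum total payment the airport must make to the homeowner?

$500

Efficient level: marginal profit ≥ marginal noise damage through level 4, so k* = 4.
With the homeowner holding the right, the airport must at least compensate total damage at k*: 59 + 103 + 147 + 191 = 500.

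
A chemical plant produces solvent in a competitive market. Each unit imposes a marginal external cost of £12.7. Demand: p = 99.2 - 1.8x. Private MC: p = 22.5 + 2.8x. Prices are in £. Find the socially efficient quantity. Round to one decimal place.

x* = 13.9

Social marginal cost = private MC + MEC = 35.2 + 2.8x.
Set SMC = demand: 35.2 + 2.8x = 99.2 - 1.8x → x* = 13.9130.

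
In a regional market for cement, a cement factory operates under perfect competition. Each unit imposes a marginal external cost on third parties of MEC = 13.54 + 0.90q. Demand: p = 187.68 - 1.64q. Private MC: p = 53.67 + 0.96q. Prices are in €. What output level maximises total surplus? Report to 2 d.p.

Social marginal cost = private MC + MEC = 67.21 + 1.86q.
Set SMC = demand: 67.21 + 1.86q = 187.68 - 1.64q → q* = 34.4200.

q* = 34.42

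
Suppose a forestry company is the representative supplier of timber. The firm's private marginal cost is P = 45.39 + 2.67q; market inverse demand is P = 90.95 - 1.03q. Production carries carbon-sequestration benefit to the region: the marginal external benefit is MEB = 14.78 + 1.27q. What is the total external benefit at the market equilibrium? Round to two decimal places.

Market equilibrium (private): 45.39 + 2.67q = 90.95 - 1.03q → q_m = 12.3135.
Total external benefit = ∫₀^{q_m} (14.78 + 1.27q) dq = 14.78×12.3135 + ½×1.27×12.3135² = 278.2737.

278.27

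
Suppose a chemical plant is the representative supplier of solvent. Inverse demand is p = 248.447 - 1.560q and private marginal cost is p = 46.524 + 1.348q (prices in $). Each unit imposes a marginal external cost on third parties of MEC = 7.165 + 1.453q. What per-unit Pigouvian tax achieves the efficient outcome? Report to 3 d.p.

tax = $72.055 per unit

Social marginal cost = private MC + MEC = 53.689 + 2.801q.
Set SMC = demand: 53.689 + 2.801q = 248.447 - 1.560q → q* = 44.6590.
The Pigouvian tax equals MEC at q*: 7.165 + 1.453×44.6590 = 72.0545.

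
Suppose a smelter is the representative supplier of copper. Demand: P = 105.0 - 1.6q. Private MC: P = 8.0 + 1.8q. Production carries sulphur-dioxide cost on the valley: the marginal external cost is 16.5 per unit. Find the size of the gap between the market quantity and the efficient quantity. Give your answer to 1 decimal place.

4.9 units

Market equilibrium (private): 8.0 + 1.8q = 105.0 - 1.6q → q_m = 28.5294.
Social marginal cost = private MC + MEC = 24.5 + 1.8q.
Set SMC = demand: 24.5 + 1.8q = 105.0 - 1.6q → q* = 23.6765.
Gap = |28.5294 − 23.6765| = 4.8529.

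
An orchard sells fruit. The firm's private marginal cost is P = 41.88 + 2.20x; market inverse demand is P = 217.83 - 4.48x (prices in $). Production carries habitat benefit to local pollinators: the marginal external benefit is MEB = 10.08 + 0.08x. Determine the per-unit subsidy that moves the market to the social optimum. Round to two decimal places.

Social marginal cost = private MC − MEB = 31.80 + 2.12x.
Set SMC = demand: 31.80 + 2.12x = 217.83 - 4.48x → x* = 28.1864.
The Pigouvian subsidy equals MEB at x*: 10.08 + 0.08×28.1864 = 12.3349.

subsidy = $12.33 per unit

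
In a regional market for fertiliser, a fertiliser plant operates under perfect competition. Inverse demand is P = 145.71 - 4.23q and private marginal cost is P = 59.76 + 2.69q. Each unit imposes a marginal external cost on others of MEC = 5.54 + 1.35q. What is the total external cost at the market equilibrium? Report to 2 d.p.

Market equilibrium (private): 59.76 + 2.69q = 145.71 - 4.23q → q_m = 12.4205.
Total external cost = ∫₀^{q_m} (5.54 + 1.35q) dq = 5.54×12.4205 + ½×1.35×12.4205² = 172.9410.

172.94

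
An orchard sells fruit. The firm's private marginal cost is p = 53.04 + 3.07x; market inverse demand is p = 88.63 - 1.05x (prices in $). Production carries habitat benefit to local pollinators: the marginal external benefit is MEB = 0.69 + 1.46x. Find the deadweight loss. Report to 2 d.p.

Market equilibrium (private): 53.04 + 3.07x = 88.63 - 1.05x → x_m = 8.6383.
Social marginal cost = private MC − MEB = 52.35 + 1.61x.
Set SMC = demand: 52.35 + 1.61x = 88.63 - 1.05x → x* = 13.6391.
Height of the DWL triangle at x_m is demand(x_m) − SMC(x_m) = MEB(x_m) = 13.3020.
DWL = ½ × 5.0008 × 13.3020 = 33.2603.

DWL = $33.26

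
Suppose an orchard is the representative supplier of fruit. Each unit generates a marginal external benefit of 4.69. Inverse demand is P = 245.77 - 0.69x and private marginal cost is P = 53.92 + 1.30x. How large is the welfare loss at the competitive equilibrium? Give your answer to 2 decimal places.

Market equilibrium (private): 53.92 + 1.30x = 245.77 - 0.69x → x_m = 96.4070.
Social marginal cost = private MC − MEB = 49.23 + 1.30x.
Set SMC = demand: 49.23 + 1.30x = 245.77 - 0.69x → x* = 98.7638.
Height of the DWL triangle at x_m is demand(x_m) − SMC(x_m) = MEB(x_m) = 4.6900.
DWL = ½ × 2.3568 × 4.6900 = 5.5267.

DWL = 5.53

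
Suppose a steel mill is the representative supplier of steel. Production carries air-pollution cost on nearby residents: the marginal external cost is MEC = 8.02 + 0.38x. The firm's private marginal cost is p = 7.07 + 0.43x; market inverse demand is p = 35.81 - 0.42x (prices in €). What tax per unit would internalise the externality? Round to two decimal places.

tax = €14.42 per unit

Social marginal cost = private MC + MEC = 15.09 + 0.81x.
Set SMC = demand: 15.09 + 0.81x = 35.81 - 0.42x → x* = 16.8455.
The Pigouvian tax equals MEC at x*: 8.02 + 0.38×16.8455 = 14.4213.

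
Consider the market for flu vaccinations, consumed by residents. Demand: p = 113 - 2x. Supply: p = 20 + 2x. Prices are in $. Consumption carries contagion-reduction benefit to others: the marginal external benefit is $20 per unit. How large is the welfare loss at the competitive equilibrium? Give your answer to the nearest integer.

Market equilibrium (private): 20 + 2x = 113 - 2x → x_m = 23.2500.
Social marginal benefit = demand + MEB = 133 - 2x.
Set SMB = MC: 133 - 2x = 20 + 2x → x* = 28.2500.
Height of the DWL triangle at x_m is SMB(x_m) − MC(x_m) = MEB(x_m) = 20.0000.
DWL = ½ × 5.0000 × 20.0000 = 50.0000.

DWL = $50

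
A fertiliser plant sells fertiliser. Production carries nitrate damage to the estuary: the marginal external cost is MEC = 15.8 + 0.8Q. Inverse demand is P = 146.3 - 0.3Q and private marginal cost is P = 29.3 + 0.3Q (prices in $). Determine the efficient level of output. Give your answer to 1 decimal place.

Social marginal cost = private MC + MEC = 45.1 + 1.1Q.
Set SMC = demand: 45.1 + 1.1Q = 146.3 - 0.3Q → Q* = 72.2857.

Q* = 72.3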